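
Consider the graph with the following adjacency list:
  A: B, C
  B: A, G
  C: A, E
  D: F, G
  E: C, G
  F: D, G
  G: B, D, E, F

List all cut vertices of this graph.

G

Removing G increases the component count from 1 to 2, so G is a cut vertex.
By contrast removing A leaves 1 component; it is not a cut vertex. No other vertex is a cut vertex either.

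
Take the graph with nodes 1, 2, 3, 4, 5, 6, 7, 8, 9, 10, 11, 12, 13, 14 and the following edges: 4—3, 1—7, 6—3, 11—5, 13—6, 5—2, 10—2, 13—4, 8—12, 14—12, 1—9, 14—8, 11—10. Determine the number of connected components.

4

Starting from 1 we can reach 1, 7, 9. That is one component of size 3.
Starting from 8 we can reach 8, 12, 14. That is one component of size 3.
Starting from 3 we can reach 3, 4, 6, 13. That is one component of size 4.
Starting from 2 we can reach 2, 5, 10, 11. That is one component of size 4.
Total: 4 components.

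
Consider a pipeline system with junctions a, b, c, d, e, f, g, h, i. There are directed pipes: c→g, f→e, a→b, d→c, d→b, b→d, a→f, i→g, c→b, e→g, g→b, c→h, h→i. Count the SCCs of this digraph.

4

{b, c, d, g, h, i} are all mutually reachable — one SCC of size 6.
{a} is an SCC by itself.
{f} is an SCC by itself.
{e} is an SCC by itself.
That gives 4 strongly connected components.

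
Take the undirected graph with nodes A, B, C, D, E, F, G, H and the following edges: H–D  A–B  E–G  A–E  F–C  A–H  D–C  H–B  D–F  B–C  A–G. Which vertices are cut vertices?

Removing A increases the component count from 1 to 2, so A is a cut vertex.
By contrast removing C leaves 1 component; it is not a cut vertex. No other vertex is a cut vertex either.

A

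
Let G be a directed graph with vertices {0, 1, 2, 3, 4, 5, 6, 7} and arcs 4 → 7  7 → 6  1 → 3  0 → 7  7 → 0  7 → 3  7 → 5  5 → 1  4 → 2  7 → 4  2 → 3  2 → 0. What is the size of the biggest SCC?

4

{0, 2, 4, 7} are all mutually reachable — one SCC of size 4.
{3} is an SCC by itself.
{6} is an SCC by itself.
{5} is an SCC by itself.
{1} is an SCC by itself.
The largest has 4 vertices.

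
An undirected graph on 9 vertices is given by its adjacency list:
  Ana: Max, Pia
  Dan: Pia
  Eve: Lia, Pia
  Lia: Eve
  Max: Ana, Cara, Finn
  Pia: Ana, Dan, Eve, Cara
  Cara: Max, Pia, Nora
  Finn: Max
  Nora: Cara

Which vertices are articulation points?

Removing Eve increases the component count from 1 to 2, so Eve is a cut vertex.
Removing Max increases the component count from 1 to 2, so Max is a cut vertex.
Removing Pia increases the component count from 1 to 3, so Pia is a cut vertex.
Likewise Cara is a cut vertex.
By contrast removing Dan leaves 1 component; it is not a cut vertex. No other vertex is a cut vertex either.

Eve, Max, Pia, Cara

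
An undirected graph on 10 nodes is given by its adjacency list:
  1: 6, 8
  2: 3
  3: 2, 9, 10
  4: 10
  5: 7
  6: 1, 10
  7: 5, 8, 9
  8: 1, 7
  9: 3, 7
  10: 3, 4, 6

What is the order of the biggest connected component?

10

Starting from 1 we can reach 1, 2, 3, 4, 5, 6, 7, 8, 9, 10. That is one component of size 10.
The largest has 10 vertices.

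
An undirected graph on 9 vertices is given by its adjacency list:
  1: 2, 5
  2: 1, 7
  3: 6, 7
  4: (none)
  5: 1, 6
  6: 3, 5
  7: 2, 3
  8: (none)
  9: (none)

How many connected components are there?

4

8 is isolated — a component by itself.
9 is isolated — a component by itself.
4 is isolated — a component by itself.
Starting from 1 we can reach 1, 2, 3, 5, 6, 7. That is one component of size 6.
Total: 4 components.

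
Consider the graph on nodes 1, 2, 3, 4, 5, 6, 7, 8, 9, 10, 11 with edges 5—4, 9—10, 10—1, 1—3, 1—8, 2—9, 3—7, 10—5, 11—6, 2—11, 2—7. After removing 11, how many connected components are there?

2

With 11 gone, the remaining components are: {6}; {1, 2, 3, 4, 5, 7, 8, 9, 10}.
That is 2 components.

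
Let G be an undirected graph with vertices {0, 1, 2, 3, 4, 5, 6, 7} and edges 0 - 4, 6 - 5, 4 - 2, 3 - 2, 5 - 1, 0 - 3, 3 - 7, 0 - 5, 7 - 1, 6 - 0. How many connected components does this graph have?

Starting from 0 we can reach 0, 1, 2, 3, 4, 5, 6, 7. That is one component of size 8.
Total: 1 component.

1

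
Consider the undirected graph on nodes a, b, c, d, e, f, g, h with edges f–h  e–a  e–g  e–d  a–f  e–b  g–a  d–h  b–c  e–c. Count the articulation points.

Removing e increases the component count from 1 to 2, so e is a cut vertex.
By contrast removing h leaves 1 component; it is not a cut vertex. No other vertex is a cut vertex either.

1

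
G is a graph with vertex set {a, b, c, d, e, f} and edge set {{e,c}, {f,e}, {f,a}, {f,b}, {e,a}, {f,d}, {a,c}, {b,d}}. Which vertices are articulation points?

f

Removing f increases the component count from 1 to 2, so f is a cut vertex.
By contrast removing a leaves 1 component; it is not a cut vertex. No other vertex is a cut vertex either.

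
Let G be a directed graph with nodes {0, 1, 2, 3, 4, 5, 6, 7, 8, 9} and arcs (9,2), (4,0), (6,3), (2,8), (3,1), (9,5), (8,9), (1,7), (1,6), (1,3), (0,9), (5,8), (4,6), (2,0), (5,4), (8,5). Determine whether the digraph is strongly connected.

No

There is no directed path from 6 to 4, so the graph is not strongly connected.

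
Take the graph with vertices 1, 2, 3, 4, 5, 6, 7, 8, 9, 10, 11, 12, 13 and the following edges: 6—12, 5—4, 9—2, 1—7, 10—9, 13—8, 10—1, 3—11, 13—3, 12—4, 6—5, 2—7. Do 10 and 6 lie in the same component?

The component containing 10 is {1, 2, 7, 9, 10}, and 6 is not in it.

No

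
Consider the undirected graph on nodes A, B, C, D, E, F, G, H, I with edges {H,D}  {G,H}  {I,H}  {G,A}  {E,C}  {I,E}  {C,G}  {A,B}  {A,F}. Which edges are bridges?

A-B, A-F, A-G, D-H

The edges on the cycle I-E-C-G-H-I are not bridges since each lies on that cycle.
But removing D–H disconnects D from H; removing A–B disconnects A from B; removing G–A disconnects G from A; removing A–F disconnects A from F — these are bridges.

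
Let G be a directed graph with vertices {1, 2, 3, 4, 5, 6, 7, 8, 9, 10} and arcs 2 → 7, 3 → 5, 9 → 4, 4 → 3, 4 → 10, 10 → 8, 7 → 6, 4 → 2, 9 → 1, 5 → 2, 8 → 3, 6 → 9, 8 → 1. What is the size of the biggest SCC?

{2, 3, 4, 5, 6, 7, 8, 9, 10} are all mutually reachable — one SCC of size 9.
{1} is an SCC by itself.
The largest has 9 vertices.

9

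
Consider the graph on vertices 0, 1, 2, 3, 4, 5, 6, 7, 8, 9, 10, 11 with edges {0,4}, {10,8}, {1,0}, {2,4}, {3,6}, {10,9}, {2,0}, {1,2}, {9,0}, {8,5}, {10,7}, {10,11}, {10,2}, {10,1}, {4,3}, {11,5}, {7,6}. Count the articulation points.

1

Removing 10 increases the component count from 1 to 2, so 10 is a cut vertex.
By contrast removing 0 leaves 1 component; it is not a cut vertex. No other vertex is a cut vertex either.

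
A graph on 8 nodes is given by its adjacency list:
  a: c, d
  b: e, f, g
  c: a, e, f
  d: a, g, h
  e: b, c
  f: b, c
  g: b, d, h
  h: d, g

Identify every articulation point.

none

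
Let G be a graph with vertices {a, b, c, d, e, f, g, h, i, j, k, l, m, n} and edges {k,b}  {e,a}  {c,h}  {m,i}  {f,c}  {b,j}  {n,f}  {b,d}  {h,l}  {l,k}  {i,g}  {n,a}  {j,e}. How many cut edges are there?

3

The edges on the cycle n-f-c-h-l-k-b-j-e-a-n are not bridges since each lies on that cycle.
But removing i - g disconnects i from g; removing d - b disconnects d from b; removing m - i disconnects m from i — these are bridges.
That makes 3 bridges.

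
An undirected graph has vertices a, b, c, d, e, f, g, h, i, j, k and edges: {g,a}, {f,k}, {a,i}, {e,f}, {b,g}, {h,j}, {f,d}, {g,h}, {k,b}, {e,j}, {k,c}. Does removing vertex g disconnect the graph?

Yes

Deleting g raises the number of components from 1 to 2, so g is a cut vertex.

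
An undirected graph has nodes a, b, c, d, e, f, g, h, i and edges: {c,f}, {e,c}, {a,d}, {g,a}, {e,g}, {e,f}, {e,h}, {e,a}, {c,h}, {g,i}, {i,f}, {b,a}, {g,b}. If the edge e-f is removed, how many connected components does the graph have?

e and f are still connected via e-c-f, so the component count stays at 1.

1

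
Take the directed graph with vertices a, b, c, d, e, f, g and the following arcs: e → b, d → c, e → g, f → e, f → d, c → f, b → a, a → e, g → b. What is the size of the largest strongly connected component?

{a, b, e, g} are all mutually reachable — one SCC of size 4.
{c, d, f} are all mutually reachable — one SCC of size 3.
The largest has 4 vertices.

4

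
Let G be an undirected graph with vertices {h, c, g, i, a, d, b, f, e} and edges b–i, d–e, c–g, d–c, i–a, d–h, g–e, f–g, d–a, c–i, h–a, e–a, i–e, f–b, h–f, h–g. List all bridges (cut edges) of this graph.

none

The edges on the cycle d-c-g-h-d are not bridges since each lies on that cycle.
Every edge lies on some cycle, so there are no bridges.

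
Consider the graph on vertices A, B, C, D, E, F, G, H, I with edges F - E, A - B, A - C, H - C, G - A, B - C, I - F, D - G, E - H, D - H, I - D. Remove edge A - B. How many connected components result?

A and B are still connected via A-C-B, so the component count stays at 1.

1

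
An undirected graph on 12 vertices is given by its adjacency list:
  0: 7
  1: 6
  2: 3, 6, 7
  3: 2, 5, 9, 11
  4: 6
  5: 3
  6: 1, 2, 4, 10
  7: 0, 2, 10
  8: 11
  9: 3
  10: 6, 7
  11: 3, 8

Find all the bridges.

0-7, 1-6, 11-3, 11-8, 2-3, 3-5, 3-9, 4-6

The edges on the cycle 2-6-10-7-2 are not bridges since each lies on that cycle.
But removing 4-6 disconnects 4 from 6; removing 1-6 disconnects 1 from 6; removing 5-3 disconnects 5 from 3; removing 0-7 disconnects 0 from 7 — these are bridges.
In total 8 edges are bridges.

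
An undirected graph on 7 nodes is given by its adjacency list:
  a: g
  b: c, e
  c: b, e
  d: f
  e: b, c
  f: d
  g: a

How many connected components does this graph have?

Starting from d we can reach d, f. That is one component of size 2.
Starting from a we can reach a, g. That is one component of size 2.
Starting from b we can reach b, c, e. That is one component of size 3.
Total: 3 components.

3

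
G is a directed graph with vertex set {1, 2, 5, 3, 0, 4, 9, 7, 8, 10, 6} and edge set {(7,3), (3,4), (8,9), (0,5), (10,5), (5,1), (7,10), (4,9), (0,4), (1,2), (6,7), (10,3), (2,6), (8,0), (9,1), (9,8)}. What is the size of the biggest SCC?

11

{0, 1, 2, 3, 4, 5, 6, 7, 8, 9, 10} are all mutually reachable — one SCC of size 11.
The largest has 11 vertices.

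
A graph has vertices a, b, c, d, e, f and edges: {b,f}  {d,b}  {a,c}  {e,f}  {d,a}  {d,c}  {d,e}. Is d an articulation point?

Yes

Deleting d raises the number of components from 1 to 2, so d is a cut vertex.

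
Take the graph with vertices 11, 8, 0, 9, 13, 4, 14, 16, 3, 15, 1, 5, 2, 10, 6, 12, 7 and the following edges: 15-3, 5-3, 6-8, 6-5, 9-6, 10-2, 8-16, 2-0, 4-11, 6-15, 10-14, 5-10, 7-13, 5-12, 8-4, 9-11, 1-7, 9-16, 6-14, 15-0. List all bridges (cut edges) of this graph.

1-7, 12-5, 13-7

The edges on the cycle 9-6-8-4-11-9 are not bridges since each lies on that cycle.
But removing 1-7 disconnects 1 from 7; removing 13-7 disconnects 13 from 7; removing 5-12 disconnects 5 from 12 — these are bridges.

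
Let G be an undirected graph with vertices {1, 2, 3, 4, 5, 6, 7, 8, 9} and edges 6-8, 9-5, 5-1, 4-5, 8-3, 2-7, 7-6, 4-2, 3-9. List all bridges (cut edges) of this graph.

The edges on the cycle 4-2-7-6-8-3-9-5-4 are not bridges since each lies on that cycle.
But removing 1-5 disconnects 1 from 5 — this is a bridge.

1-5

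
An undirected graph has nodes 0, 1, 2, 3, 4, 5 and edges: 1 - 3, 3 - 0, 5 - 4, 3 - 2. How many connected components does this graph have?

2

Starting from 4 we can reach 4, 5. That is one component of size 2.
Starting from 0 we can reach 0, 1, 2, 3. That is one component of size 4.
Total: 2 components.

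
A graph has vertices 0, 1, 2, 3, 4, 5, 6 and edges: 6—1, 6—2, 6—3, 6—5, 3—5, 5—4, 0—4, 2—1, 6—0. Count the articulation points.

1

Removing 6 increases the component count from 1 to 2, so 6 is a cut vertex.
By contrast removing 1 leaves 1 component; it is not a cut vertex. No other vertex is a cut vertex either.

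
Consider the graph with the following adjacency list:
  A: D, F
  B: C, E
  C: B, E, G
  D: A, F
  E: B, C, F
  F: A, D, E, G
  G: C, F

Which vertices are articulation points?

F

Removing F increases the component count from 1 to 2, so F is a cut vertex.
By contrast removing D leaves 1 component; it is not a cut vertex. No other vertex is a cut vertex either.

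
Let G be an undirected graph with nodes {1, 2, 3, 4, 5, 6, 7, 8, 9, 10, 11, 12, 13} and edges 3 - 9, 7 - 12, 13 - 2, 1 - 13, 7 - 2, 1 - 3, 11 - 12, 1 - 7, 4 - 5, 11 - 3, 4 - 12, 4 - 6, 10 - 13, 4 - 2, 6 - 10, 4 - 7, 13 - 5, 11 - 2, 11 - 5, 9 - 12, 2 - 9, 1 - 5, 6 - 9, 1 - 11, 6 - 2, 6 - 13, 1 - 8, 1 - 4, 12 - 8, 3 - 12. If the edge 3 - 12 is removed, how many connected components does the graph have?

3 and 12 are still connected via 3-11-12, so the component count stays at 1.

1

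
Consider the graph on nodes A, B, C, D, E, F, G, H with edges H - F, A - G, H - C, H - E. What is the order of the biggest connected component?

4

D is isolated — a component by itself.
B is isolated — a component by itself.
Starting from A we can reach A, G. That is one component of size 2.
Starting from C we can reach C, E, F, H. That is one component of size 4.
The largest has 4 vertices.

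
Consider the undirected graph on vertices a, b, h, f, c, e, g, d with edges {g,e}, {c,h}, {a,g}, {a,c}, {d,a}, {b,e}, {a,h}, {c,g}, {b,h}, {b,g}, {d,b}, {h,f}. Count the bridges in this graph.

1

The edges on the cycle a-c-h-a are not bridges since each lies on that cycle.
But removing f–h disconnects f from h — this is a bridge.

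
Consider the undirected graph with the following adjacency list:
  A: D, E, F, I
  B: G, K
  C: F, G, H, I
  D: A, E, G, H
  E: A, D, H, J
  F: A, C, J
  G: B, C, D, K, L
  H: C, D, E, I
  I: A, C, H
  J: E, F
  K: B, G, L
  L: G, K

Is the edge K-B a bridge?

No

After removing K-B, the path K-G-B still connects them, so the edge is not a bridge.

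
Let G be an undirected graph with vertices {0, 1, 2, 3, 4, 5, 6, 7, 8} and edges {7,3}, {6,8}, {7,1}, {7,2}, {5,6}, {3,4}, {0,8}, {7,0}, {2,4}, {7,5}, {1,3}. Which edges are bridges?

none

The edges on the cycle 7-5-6-8-0-7 are not bridges since each lies on that cycle.
Every edge lies on some cycle, so there are no bridges.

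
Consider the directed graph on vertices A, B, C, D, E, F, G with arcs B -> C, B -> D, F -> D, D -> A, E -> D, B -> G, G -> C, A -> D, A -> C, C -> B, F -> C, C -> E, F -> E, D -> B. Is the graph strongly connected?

There is no directed path from D to F, so the graph is not strongly connected.

No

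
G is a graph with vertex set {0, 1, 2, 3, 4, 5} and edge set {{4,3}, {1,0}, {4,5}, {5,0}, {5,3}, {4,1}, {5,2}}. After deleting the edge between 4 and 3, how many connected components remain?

4 and 3 are still connected via 4-5-3, so the component count stays at 1.

1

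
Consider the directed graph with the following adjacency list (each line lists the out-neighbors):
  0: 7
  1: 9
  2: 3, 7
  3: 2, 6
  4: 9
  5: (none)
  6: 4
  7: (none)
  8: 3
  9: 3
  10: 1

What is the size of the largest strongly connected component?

{2, 3, 4, 6, 9} are all mutually reachable — one SCC of size 5.
{8} is an SCC by itself.
{5} is an SCC by itself.
{7} is an SCC by itself.
{1} is an SCC by itself.
(and 2 more singleton SCCs)
The largest has 5 vertices.

5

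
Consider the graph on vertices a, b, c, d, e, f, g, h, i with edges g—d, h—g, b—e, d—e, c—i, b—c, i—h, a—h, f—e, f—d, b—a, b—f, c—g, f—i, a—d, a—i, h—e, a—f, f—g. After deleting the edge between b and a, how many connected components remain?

1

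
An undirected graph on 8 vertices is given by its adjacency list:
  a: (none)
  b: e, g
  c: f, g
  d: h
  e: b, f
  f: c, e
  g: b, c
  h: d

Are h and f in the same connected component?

The component containing h is {d, h}, and f is not in it.

No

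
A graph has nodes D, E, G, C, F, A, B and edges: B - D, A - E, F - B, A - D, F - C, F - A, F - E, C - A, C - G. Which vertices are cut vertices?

Removing C increases the component count from 1 to 2, so C is a cut vertex.
By contrast removing D leaves 1 component; it is not a cut vertex. No other vertex is a cut vertex either.

C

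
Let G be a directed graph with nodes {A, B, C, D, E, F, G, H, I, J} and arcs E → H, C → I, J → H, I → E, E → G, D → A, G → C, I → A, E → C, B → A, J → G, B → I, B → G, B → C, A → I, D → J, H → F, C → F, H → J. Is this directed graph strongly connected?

No

There is no directed path from D to B, so the graph is not strongly connected.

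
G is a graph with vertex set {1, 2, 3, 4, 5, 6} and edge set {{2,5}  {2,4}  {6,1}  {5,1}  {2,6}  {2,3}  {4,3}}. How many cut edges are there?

0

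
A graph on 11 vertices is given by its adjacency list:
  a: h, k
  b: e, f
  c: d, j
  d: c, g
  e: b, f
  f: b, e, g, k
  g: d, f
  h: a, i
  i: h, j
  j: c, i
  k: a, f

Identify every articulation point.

Removing f increases the component count from 1 to 2, so f is a cut vertex.
By contrast removing b leaves 1 component; it is not a cut vertex. No other vertex is a cut vertex either.

f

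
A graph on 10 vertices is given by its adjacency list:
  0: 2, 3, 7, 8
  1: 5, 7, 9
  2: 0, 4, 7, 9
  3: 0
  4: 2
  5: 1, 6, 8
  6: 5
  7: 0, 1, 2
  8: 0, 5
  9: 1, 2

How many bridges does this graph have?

3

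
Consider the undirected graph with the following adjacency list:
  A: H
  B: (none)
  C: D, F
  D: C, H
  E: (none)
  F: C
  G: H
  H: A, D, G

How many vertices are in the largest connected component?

6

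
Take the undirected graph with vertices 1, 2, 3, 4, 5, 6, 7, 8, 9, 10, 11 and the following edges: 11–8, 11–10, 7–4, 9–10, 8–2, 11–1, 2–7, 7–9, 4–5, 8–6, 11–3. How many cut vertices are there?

4

Removing 4 increases the component count from 1 to 2, so 4 is a cut vertex.
Removing 7 increases the component count from 1 to 2, so 7 is a cut vertex.
Removing 8 increases the component count from 1 to 2, so 8 is a cut vertex.
Likewise 11 is a cut vertex.
By contrast removing 3 leaves 1 component; it is not a cut vertex. No other vertex is a cut vertex either.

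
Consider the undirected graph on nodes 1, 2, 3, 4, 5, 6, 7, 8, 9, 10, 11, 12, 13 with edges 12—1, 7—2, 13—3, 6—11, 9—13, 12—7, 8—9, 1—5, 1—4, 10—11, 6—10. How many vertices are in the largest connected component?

6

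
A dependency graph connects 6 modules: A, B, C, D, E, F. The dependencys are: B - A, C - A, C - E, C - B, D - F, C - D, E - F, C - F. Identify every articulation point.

Removing C increases the component count from 1 to 2, so C is a cut vertex.
By contrast removing D leaves 1 component; it is not a cut vertex. No other vertex is a cut vertex either.

C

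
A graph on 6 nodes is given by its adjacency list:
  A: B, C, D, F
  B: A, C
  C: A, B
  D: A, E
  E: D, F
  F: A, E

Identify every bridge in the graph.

The edges on the cycle A-B-C-A are not bridges since each lies on that cycle.
Every edge lies on some cycle, so there are no bridges.

none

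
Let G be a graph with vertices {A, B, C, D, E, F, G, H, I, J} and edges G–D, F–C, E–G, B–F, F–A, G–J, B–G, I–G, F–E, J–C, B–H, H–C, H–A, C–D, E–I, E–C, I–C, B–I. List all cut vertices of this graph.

none

Removing D, for instance, still leaves 1 component. No single vertex removal increases the component count — the graph has no articulation points.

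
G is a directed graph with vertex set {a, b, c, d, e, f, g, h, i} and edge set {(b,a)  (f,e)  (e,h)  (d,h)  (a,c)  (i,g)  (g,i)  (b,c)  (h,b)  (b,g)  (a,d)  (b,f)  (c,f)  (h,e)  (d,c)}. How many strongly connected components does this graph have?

2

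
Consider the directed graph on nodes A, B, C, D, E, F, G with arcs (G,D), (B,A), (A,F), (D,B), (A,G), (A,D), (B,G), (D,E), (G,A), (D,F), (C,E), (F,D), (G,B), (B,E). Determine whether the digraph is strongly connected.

No

There is no directed path from G to C, so the graph is not strongly connected.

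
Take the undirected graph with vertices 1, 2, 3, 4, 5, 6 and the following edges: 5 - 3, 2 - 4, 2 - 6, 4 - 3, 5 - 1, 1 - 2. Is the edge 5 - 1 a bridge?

After removing 5 - 1, the path 5-3-4-2-1 still connects them, so the edge is not a bridge.

No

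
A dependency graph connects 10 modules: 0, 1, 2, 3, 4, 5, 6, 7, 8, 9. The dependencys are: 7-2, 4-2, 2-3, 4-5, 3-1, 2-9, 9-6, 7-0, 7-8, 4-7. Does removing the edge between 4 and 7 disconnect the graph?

After removing 4-7, the path 4-2-7 still connects them, so the edge is not a bridge.

No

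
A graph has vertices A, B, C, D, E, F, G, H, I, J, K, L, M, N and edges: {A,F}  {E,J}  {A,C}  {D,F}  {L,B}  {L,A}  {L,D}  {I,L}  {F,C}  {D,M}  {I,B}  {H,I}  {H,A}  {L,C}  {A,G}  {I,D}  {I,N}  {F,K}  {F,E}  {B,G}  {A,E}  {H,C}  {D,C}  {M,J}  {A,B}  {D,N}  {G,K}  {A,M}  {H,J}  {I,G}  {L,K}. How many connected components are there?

Starting from A we can reach A, B, C, D, E, F, G, H, I, J, K, L, M, N. That is one component of size 14.
Total: 1 component.

1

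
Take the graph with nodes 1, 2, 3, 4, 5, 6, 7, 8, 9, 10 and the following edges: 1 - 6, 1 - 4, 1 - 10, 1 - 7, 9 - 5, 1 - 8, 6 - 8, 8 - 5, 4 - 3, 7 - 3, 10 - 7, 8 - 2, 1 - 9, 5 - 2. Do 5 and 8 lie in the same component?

From 5 we can reach 1, 2, 3, 4, 5, 6, 7, 8, 9, 10, which includes 8.

Yes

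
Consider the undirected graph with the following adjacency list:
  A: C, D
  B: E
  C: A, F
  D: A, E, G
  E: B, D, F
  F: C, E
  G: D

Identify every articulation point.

D, E

Removing D increases the component count from 1 to 2, so D is a cut vertex.
Removing E increases the component count from 1 to 2, so E is a cut vertex.
By contrast removing B leaves 1 component; it is not a cut vertex. No other vertex is a cut vertex either.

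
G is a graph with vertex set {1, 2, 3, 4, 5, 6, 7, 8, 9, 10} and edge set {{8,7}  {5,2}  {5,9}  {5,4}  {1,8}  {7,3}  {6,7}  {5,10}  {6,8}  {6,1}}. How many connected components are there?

2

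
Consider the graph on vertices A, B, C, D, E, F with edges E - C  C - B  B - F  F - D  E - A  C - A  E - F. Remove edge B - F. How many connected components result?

B and F are still connected via B-C-E-F, so the component count stays at 1.

1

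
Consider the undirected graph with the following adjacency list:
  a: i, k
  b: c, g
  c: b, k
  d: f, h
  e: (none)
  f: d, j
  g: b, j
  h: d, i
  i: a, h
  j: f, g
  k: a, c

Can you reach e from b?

No

The component containing b is {a, b, c, d, f, g, h, i, j, k}, and e is not in it.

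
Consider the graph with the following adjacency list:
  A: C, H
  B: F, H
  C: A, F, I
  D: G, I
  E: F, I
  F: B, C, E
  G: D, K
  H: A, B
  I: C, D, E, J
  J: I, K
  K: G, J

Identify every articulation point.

Removing I increases the component count from 1 to 2, so I is a cut vertex.
By contrast removing H leaves 1 component; it is not a cut vertex. No other vertex is a cut vertex either.

I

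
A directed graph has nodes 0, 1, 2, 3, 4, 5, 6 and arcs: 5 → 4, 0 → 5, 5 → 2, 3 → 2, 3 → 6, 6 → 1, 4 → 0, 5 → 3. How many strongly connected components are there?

5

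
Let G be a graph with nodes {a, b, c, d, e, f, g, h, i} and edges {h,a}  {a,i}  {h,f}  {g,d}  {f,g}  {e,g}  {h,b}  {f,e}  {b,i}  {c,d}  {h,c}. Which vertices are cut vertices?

Removing h increases the component count from 1 to 2, so h is a cut vertex.
By contrast removing e leaves 1 component; it is not a cut vertex. No other vertex is a cut vertex either.

h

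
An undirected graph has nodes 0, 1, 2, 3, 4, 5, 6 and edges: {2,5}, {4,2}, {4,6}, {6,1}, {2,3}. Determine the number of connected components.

0 is isolated — a component by itself.
Starting from 1 we can reach 1, 2, 3, 4, 5, 6. That is one component of size 6.
Total: 2 components.

2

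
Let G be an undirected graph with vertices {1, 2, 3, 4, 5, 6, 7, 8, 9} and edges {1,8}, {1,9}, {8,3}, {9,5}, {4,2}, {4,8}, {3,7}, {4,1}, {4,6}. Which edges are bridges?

1-9, 2-4, 3-7, 3-8, 4-6, 5-9

The edges on the cycle 4-1-8-4 are not bridges since each lies on that cycle.
But removing 1—9 disconnects 1 from 9; removing 8—3 disconnects 8 from 3; removing 4—2 disconnects 4 from 2; removing 4—6 disconnects 4 from 6 — these are bridges.
In total 6 edges are bridges.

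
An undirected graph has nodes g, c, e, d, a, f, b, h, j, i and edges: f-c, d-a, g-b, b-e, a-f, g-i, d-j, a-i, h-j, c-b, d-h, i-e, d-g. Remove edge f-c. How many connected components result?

1

f and c are still connected via f-a-d-g-b-c, so the component count stays at 1.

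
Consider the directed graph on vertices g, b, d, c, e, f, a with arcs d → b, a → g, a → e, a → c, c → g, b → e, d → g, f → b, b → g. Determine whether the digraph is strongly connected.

There is no directed path from d to a, so the graph is not strongly connected.

No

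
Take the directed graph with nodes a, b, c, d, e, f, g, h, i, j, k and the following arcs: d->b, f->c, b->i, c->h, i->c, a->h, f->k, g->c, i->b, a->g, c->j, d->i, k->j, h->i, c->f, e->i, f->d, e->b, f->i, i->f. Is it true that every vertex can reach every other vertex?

There is no directed path from e to a, so the graph is not strongly connected.

No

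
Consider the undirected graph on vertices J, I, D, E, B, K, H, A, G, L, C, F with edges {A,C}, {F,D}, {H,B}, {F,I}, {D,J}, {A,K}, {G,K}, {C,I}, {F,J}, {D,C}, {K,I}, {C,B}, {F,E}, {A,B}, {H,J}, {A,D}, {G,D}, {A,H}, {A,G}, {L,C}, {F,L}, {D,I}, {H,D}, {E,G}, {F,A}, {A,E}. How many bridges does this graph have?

The edges on the cycle A-H-B-A are not bridges since each lies on that cycle.
Every edge lies on some cycle, so there are no bridges.

0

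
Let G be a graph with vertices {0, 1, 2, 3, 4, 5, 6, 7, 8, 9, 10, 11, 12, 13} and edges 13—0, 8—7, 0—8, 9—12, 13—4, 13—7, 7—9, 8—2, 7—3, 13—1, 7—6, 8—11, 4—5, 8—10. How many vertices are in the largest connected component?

14

Starting from 0 we can reach 0, 1, 2, 3, 4, 5, 6, 7, 8, 9, 10, 11, 12, 13. That is one component of size 14.
The largest has 14 vertices.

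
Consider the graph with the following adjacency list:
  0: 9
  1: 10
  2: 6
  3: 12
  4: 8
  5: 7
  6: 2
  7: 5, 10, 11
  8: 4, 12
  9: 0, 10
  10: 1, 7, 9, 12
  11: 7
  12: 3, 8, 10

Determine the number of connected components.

Starting from 2 we can reach 2, 6. That is one component of size 2.
Starting from 0 we can reach 0, 1, 3, 4, 5, 7, 8, 9, 10, 11, 12. That is one component of size 11.
Total: 2 components.

2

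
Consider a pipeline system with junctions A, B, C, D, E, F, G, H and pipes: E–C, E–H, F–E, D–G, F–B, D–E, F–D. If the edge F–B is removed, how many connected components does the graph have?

Before removal there are 2 components.
F–B is a bridge — removing it separates F's side from B's side.
After removal: 3 components.

3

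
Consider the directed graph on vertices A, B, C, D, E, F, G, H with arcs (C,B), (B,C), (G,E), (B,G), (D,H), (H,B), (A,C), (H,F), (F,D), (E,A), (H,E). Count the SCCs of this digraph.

{A, B, C, E, G} are all mutually reachable — one SCC of size 5.
{D, F, H} are all mutually reachable — one SCC of size 3.
That gives 2 strongly connected components.

2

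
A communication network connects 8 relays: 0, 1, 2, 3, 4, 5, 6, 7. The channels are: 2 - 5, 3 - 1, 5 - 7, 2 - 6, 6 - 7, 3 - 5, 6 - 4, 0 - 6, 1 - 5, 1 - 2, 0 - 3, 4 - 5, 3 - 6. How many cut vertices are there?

0

Removing 7, for instance, still leaves 1 component. No single vertex removal increases the component count — the graph has no articulation points.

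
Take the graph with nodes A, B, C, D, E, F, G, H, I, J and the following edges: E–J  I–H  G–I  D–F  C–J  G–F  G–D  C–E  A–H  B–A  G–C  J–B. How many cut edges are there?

The edges on the cycle G-D-F-G are not bridges since each lies on that cycle.
Every edge lies on some cycle, so there are no bridges.

0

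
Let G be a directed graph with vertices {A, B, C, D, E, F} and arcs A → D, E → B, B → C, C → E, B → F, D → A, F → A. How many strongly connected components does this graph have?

3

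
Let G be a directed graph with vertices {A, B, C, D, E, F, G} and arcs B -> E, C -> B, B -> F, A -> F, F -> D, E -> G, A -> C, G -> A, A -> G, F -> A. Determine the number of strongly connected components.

{A, B, C, E, F, G} are all mutually reachable — one SCC of size 6.
{D} is an SCC by itself.
That gives 2 strongly connected components.

2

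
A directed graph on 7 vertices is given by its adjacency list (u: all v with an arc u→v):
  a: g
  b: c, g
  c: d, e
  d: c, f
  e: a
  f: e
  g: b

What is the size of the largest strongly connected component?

{a, b, c, d, e, f, g} are all mutually reachable — one SCC of size 7.
The largest has 7 vertices.

7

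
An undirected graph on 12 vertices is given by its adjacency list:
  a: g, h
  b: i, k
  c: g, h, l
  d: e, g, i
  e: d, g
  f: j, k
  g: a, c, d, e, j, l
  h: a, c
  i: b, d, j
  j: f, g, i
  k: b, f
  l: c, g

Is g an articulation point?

Yes

Deleting g raises the number of components from 1 to 2, so g is a cut vertex.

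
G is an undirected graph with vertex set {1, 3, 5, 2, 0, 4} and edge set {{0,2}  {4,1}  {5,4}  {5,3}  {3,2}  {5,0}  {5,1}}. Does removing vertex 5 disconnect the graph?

Deleting 5 raises the number of components from 1 to 2, so 5 is a cut vertex.

Yes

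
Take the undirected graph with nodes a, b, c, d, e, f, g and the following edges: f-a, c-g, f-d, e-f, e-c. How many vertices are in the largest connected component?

b is isolated — a component by itself.
Starting from a we can reach a, c, d, e, f, g. That is one component of size 6.
The largest has 6 vertices.

6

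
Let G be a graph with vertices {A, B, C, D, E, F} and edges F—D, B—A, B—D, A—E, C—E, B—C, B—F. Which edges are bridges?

none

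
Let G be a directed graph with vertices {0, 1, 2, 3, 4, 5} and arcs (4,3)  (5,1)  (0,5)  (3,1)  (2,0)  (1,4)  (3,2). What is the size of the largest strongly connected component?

6

{0, 1, 2, 3, 4, 5} are all mutually reachable — one SCC of size 6.
The largest has 6 vertices.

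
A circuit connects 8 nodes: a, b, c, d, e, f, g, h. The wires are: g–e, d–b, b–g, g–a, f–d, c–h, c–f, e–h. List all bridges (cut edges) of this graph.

The edges on the cycle c-f-d-b-g-e-h-c are not bridges since each lies on that cycle.
But removing g–a disconnects g from a — this is a bridge.

a-g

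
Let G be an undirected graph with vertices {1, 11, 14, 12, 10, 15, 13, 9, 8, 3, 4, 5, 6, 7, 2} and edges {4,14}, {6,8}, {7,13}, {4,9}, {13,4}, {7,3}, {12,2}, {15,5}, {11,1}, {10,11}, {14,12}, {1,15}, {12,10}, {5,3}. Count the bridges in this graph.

The edges on the cycle 7-13-4-14-12-10-11-1-15-5-3-7 are not bridges since each lies on that cycle.
But removing 6—8 disconnects 6 from 8; removing 2—12 disconnects 2 from 12; removing 4—9 disconnects 4 from 9 — these are bridges.
That makes 3 bridges.

3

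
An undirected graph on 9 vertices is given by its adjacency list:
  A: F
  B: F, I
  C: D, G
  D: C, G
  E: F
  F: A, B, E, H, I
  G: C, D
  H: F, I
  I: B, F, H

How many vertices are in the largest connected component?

Starting from C we can reach C, D, G. That is one component of size 3.
Starting from A we can reach A, B, E, F, H, I. That is one component of size 6.
The largest has 6 vertices.

6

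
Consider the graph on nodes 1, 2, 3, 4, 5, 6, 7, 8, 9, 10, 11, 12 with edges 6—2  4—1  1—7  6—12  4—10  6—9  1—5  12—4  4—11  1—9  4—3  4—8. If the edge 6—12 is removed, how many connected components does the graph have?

6 and 12 are still connected via 6-9-1-4-12, so the component count stays at 1.

1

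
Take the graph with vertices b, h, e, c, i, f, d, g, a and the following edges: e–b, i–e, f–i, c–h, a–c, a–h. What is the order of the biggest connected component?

4

g is isolated — a component by itself.
d is isolated — a component by itself.
Starting from a we can reach a, c, h. That is one component of size 3.
Starting from b we can reach b, e, f, i. That is one component of size 4.
The largest has 4 vertices.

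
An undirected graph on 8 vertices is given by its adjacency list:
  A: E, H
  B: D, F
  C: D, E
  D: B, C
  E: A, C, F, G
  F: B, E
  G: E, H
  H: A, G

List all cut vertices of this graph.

Removing E increases the component count from 1 to 2, so E is a cut vertex.
By contrast removing F leaves 1 component; it is not a cut vertex. No other vertex is a cut vertex either.

E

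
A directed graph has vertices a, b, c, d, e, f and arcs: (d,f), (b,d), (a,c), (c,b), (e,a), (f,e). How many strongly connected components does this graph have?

{a, b, c, d, e, f} are all mutually reachable — one SCC of size 6.
That gives 1 strongly connected component.

1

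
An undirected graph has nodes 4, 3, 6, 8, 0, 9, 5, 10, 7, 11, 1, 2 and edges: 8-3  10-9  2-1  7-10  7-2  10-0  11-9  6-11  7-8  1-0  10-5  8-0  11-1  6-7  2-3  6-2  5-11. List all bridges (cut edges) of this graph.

none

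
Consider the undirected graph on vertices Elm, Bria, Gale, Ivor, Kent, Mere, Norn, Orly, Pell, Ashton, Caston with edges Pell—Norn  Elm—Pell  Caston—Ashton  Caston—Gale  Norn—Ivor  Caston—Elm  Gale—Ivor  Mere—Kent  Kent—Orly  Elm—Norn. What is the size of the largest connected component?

7

Bria is isolated — a component by itself.
Starting from Kent we can reach Kent, Mere, Orly. That is one component of size 3.
Starting from Elm we can reach Elm, Gale, Ivor, Norn, Pell, Ashton, Caston. That is one component of size 7.
The largest has 7 vertices.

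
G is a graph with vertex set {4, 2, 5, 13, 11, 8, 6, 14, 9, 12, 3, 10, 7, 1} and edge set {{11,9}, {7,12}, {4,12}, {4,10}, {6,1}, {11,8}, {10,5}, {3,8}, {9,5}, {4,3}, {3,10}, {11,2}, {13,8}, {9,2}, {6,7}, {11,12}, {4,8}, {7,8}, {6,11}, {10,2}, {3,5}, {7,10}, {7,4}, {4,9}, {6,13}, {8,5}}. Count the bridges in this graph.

1

The edges on the cycle 6-13-8-5-10-7-6 are not bridges since each lies on that cycle.
But removing 6 - 1 disconnects 6 from 1 — this is a bridge.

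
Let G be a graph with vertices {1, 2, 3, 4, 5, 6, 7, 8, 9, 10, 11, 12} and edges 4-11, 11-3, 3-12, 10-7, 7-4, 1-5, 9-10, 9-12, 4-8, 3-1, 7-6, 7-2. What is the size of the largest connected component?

12

Starting from 1 we can reach 1, 2, 3, 4, 5, 6, 7, 8, 9, 10, 11, 12. That is one component of size 12.
The largest has 12 vertices.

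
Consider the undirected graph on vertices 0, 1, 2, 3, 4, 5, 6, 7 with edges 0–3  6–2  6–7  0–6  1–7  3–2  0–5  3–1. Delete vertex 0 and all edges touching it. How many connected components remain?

3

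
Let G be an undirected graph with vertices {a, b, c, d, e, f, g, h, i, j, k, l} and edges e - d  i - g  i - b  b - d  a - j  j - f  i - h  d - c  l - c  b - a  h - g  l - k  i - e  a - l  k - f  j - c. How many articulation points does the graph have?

1

Removing i increases the component count from 1 to 2, so i is a cut vertex.
By contrast removing d leaves 1 component; it is not a cut vertex. No other vertex is a cut vertex either.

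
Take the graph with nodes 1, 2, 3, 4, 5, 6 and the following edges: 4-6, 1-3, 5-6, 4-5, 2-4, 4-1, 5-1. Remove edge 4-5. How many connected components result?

1

4 and 5 are still connected via 4-1-5, so the component count stays at 1.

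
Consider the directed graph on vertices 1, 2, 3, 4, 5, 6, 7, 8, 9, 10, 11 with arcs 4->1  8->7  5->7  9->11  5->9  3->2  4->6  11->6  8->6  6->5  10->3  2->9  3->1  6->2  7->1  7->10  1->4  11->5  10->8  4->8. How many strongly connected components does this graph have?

1

{1, 2, 3, 4, 5, 6, 7, 8, 9, 10, 11} are all mutually reachable — one SCC of size 11.
That gives 1 strongly connected component.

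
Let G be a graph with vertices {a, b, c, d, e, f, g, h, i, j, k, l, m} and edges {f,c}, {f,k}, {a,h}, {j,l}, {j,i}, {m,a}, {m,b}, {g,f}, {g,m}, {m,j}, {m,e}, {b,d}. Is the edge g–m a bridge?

Removing g–m leaves no path between g and m: the component count goes from 1 to 2. So it is a bridge.

Yes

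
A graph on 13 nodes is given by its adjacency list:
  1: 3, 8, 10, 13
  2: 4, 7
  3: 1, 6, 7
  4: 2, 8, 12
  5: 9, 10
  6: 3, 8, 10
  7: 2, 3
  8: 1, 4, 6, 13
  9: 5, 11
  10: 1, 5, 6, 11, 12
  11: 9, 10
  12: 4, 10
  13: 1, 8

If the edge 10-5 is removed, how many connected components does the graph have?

1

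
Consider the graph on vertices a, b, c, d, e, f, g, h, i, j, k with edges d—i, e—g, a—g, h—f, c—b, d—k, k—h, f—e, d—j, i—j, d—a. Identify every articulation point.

Removing d increases the component count from 2 to 3, so d is a cut vertex.
By contrast removing b leaves 2 components; it is not a cut vertex. No other vertex is a cut vertex either.

d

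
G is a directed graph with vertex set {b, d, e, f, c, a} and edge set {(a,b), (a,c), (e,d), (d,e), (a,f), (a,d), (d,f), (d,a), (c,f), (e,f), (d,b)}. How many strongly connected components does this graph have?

{a, d, e} are all mutually reachable — one SCC of size 3.
{c} is an SCC by itself.
{b} is an SCC by itself.
{f} is an SCC by itself.
That gives 4 strongly connected components.

4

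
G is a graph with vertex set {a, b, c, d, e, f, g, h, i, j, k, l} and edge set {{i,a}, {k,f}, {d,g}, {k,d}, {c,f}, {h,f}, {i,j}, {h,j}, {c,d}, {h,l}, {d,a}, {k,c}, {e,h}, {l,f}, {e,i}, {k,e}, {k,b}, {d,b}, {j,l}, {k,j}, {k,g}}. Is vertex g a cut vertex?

No

Deleting g leaves 1 component (was 1) (its neighbors d, k remain connected to each other), so g is not a cut vertex.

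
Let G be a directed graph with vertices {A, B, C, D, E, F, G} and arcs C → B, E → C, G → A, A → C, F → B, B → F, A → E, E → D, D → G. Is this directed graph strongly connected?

No

There is no directed path from C to G, so the graph is not strongly connected.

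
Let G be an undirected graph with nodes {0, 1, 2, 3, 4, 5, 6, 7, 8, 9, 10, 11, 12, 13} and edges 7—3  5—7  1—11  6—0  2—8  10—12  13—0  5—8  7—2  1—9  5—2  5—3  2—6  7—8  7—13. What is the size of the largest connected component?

8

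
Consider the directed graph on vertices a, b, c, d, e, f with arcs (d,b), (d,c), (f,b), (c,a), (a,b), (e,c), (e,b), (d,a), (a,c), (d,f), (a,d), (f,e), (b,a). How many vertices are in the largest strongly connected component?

6

{a, b, c, d, e, f} are all mutually reachable — one SCC of size 6.
The largest has 6 vertices.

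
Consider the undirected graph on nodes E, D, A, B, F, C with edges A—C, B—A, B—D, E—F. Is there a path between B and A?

From B we can reach A, B, C, D, which includes A.

Yes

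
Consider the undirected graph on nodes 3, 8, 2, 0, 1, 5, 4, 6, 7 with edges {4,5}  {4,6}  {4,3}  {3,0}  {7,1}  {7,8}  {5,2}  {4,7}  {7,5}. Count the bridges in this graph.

6

The edges on the cycle 4-7-5-4 are not bridges since each lies on that cycle.
But removing 7-1 disconnects 7 from 1; removing 5-2 disconnects 5 from 2; removing 4-6 disconnects 4 from 6; removing 3-0 disconnects 3 from 0 — these are bridges.
In total 6 edges are bridges.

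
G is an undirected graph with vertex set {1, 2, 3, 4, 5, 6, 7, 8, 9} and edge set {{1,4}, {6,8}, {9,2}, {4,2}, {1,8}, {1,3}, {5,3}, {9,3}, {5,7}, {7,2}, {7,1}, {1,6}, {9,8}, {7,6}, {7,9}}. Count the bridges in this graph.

0

The edges on the cycle 7-1-6-7 are not bridges since each lies on that cycle.
Every edge lies on some cycle, so there are no bridges.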